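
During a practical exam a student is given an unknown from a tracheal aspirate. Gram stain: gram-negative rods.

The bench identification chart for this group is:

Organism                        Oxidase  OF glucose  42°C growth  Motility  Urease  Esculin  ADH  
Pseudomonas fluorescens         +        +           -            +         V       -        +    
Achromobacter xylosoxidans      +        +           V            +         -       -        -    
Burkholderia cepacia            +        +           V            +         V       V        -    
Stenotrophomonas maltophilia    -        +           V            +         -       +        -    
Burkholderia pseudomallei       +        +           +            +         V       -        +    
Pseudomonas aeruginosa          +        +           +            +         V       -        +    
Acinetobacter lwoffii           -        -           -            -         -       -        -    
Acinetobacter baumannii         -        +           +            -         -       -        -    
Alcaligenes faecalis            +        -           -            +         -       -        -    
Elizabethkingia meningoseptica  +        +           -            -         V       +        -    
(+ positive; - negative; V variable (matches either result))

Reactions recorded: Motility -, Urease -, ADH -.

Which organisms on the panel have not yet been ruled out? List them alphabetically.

Acinetobacter baumannii, Acinetobacter lwoffii, Elizabethkingia meningoseptica

Motility -: excludes 7 organisms — 3 left.
ADH -: all 3 remaining candidates are consistent.
Urease -: all 3 remaining candidates are consistent.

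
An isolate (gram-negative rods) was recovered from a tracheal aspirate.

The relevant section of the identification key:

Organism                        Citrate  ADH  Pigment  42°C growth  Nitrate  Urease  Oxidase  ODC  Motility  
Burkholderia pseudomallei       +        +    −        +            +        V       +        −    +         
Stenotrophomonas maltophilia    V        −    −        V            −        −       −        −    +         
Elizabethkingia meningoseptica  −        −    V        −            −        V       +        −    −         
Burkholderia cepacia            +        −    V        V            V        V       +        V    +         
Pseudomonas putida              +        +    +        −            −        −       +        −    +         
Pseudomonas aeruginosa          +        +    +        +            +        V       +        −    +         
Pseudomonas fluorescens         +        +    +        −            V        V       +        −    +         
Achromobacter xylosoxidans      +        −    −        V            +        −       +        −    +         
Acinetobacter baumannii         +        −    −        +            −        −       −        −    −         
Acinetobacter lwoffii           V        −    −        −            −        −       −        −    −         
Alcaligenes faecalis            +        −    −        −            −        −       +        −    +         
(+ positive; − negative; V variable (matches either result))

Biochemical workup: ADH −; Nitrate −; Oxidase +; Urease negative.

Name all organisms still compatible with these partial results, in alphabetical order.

Alcaligenes faecalis, Burkholderia cepacia, Elizabethkingia meningoseptica

Oxidase +: excludes Stenotrophomonas maltophilia, Acinetobacter baumannii, Acinetobacter lwoffii — 8 left.
Nitrate −: excludes Burkholderia pseudomallei, Pseudomonas aeruginosa, Achromobacter xylosoxidans — 5 left.
Urease −: all 5 remaining candidates are consistent.
ADH −: excludes Pseudomonas putida, Pseudomonas fluorescens — 3 left.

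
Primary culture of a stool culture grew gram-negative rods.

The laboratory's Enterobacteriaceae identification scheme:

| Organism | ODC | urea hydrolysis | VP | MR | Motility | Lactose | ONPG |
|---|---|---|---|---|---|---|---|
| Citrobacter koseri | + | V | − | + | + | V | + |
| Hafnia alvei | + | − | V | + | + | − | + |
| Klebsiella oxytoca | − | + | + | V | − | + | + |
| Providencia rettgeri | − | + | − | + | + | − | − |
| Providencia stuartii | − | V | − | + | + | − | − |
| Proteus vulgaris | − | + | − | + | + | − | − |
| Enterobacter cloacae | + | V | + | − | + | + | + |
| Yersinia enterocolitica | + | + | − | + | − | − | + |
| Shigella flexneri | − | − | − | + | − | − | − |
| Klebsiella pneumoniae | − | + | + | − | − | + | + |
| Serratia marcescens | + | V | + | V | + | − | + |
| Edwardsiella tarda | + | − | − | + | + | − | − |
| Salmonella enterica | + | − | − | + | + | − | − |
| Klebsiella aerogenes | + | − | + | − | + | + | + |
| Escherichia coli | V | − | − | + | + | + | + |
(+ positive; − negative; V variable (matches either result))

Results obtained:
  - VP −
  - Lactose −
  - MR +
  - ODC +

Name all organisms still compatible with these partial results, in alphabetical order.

Citrobacter koseri, Edwardsiella tarda, Hafnia alvei, Salmonella enterica, Yersinia enterocolitica

VP −: excludes 5 organisms — 10 left.
MR +: all 10 remaining candidates are consistent.
ODC +: excludes Providencia rettgeri, Providencia stuartii, Proteus vulgaris, Shigella flexneri — 6 left.
Lactose −: excludes Escherichia coli — 5 left.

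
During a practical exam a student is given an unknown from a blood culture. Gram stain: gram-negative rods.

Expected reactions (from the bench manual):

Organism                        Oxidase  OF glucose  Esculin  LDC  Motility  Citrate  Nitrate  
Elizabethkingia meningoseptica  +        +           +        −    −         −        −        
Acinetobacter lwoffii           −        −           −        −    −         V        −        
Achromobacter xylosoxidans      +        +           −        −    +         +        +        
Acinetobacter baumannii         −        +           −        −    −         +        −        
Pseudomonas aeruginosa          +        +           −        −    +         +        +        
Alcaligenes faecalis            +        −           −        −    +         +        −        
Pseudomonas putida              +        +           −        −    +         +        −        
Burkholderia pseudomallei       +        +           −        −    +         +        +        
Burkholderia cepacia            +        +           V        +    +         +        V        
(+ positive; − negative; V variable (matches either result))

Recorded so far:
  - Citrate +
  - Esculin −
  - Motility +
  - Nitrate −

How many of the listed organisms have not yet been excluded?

Motility +: excludes Elizabethkingia meningoseptica, Acinetobacter lwoffii, Acinetobacter baumannii — 6 left.
Esculin −: all 6 remaining candidates are consistent.
Citrate +: all 6 remaining candidates are consistent.
Nitrate −: excludes Achromobacter xylosoxidans, Pseudomonas aeruginosa, Burkholderia pseudomallei — 3 left.
Still consistent: Alcaligenes faecalis, Burkholderia cepacia, Pseudomonas putida.

3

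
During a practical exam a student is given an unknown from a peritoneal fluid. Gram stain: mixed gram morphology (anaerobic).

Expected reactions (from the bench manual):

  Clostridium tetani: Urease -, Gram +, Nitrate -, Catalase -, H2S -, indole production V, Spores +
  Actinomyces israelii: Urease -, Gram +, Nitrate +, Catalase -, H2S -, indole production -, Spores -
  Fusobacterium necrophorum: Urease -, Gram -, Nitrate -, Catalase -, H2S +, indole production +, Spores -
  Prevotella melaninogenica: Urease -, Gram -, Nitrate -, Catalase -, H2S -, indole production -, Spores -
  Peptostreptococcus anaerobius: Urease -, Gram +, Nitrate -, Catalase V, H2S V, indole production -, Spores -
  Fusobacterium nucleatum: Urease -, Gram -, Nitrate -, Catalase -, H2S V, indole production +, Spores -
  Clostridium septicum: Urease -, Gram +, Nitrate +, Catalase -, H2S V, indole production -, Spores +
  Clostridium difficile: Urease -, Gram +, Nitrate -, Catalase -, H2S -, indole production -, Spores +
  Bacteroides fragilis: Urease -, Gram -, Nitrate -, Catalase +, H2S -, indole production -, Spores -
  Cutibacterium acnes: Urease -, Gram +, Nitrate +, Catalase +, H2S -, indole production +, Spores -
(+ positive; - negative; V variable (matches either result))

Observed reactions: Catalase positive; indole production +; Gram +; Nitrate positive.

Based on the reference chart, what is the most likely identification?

Catalase +: excludes 7 organisms — 3 left.
indole production +: excludes Peptostreptococcus anaerobius, Bacteroides fragilis — 1 left.
Nitrate +: the one remaining candidate is consistent.
Gram +: the one remaining candidate is consistent.

Cutibacterium acnes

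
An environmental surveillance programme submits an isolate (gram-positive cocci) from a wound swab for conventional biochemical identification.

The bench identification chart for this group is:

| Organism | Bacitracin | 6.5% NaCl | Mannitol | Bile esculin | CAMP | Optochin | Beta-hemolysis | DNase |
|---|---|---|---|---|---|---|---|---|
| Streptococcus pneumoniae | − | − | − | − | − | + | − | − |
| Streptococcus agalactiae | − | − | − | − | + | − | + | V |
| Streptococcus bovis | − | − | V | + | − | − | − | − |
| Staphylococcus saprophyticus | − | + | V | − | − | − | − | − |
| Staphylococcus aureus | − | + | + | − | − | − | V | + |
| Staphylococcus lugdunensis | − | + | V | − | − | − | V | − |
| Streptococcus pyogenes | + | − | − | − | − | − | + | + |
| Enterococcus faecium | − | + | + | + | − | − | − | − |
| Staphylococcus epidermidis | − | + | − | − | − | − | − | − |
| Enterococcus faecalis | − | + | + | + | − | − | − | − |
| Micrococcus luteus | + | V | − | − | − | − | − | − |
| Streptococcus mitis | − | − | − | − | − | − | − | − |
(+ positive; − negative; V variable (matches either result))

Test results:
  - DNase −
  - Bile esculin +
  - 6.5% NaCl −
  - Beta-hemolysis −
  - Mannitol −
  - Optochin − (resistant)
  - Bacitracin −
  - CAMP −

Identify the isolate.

Streptococcus bovis

Bile esculin +: excludes 9 organisms — 3 left.
DNase −: all 3 remaining candidates are consistent.
CAMP −: all 3 remaining candidates are consistent.
Mannitol −: excludes Enterococcus faecium, Enterococcus faecalis — 1 left.
Optochin −: the one remaining candidate is consistent.
Bacitracin −: the one remaining candidate is consistent.
6.5% NaCl −: the one remaining candidate is consistent.
Beta-hemolysis −: the one remaining candidate is consistent.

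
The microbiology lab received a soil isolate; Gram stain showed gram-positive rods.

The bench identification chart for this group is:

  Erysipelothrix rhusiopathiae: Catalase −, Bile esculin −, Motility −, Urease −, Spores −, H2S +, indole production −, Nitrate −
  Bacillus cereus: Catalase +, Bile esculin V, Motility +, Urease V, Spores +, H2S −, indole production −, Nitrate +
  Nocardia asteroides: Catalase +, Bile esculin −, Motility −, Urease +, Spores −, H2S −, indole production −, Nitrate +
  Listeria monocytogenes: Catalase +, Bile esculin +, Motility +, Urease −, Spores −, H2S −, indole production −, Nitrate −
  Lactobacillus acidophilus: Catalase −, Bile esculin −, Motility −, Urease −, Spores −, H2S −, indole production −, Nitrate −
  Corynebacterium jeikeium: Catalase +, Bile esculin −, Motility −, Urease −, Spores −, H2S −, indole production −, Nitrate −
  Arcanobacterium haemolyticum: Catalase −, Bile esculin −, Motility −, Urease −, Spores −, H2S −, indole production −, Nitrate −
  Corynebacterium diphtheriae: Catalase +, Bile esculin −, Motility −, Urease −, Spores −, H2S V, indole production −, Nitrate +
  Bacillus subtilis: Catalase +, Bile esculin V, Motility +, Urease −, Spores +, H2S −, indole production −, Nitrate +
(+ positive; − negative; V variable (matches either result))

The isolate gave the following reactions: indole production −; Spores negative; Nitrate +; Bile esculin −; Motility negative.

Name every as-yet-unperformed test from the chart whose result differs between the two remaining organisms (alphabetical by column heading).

Motility −: excludes Bacillus cereus, Listeria monocytogenes, Bacillus subtilis — 6 left.
indole production −: all 6 remaining candidates are consistent.
Spores −: all 6 remaining candidates are consistent.
Bile esculin −: all 6 remaining candidates are consistent.
Nitrate +: excludes Erysipelothrix rhusiopathiae, Lactobacillus acidophilus, Corynebacterium jeikeium, Arcanobacterium haemolyticum — 2 left.
Two candidates remain: Corynebacterium diphtheriae and Nocardia asteroides.
  Catalase: + vs + — same for both, does not separate.
  Urease: Corynebacterium diphtheriae −, Nocardia asteroides + — discriminates.
  H2S: V vs − — variable for at least one, does not separate.

Urease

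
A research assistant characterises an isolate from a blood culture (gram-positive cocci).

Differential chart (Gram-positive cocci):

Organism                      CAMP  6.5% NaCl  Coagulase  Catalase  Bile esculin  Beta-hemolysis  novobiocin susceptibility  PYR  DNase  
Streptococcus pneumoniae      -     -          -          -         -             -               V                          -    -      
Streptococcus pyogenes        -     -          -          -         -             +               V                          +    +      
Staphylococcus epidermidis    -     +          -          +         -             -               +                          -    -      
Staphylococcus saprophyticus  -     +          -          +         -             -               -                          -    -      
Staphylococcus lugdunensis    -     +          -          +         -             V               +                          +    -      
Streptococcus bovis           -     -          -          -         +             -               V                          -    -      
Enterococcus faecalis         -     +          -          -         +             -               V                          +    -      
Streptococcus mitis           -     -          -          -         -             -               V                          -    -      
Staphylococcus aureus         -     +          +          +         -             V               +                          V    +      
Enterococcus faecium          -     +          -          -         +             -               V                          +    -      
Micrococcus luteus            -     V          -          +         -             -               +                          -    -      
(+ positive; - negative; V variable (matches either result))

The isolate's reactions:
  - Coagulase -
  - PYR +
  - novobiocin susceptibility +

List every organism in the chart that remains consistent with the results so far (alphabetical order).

PYR +: excludes 6 organisms — 5 left.
novobiocin susceptibility +: all 5 remaining candidates are consistent.
Coagulase -: excludes Staphylococcus aureus — 4 left.

Enterococcus faecalis, Enterococcus faecium, Staphylococcus lugdunensis, Streptococcus pyogenes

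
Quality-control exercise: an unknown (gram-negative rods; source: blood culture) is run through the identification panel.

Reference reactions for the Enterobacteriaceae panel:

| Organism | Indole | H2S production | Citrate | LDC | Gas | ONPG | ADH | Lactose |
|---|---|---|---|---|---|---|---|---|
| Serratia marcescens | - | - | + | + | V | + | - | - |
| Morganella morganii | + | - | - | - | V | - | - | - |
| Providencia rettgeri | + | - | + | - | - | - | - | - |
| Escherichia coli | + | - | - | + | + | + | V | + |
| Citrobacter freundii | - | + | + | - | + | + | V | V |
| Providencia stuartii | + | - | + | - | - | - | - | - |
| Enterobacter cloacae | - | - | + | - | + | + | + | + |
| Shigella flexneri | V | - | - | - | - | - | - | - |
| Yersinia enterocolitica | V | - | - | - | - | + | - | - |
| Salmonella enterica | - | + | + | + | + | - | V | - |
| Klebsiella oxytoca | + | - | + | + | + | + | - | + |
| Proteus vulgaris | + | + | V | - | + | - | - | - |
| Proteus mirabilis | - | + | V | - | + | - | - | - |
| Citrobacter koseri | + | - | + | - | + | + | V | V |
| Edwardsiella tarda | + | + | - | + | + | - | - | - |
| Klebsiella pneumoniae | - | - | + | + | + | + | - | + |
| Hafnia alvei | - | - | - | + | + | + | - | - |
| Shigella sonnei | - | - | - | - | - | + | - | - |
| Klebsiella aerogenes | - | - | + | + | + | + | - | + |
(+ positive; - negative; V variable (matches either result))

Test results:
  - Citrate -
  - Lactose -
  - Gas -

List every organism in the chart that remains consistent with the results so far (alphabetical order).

Morganella morganii, Shigella flexneri, Shigella sonnei, Yersinia enterocolitica

Citrate -: excludes 10 organisms — 9 left.
Lactose -: excludes Escherichia coli — 8 left.
Gas -: excludes Proteus vulgaris, Proteus mirabilis, Edwardsiella tarda, Hafnia alvei — 4 left.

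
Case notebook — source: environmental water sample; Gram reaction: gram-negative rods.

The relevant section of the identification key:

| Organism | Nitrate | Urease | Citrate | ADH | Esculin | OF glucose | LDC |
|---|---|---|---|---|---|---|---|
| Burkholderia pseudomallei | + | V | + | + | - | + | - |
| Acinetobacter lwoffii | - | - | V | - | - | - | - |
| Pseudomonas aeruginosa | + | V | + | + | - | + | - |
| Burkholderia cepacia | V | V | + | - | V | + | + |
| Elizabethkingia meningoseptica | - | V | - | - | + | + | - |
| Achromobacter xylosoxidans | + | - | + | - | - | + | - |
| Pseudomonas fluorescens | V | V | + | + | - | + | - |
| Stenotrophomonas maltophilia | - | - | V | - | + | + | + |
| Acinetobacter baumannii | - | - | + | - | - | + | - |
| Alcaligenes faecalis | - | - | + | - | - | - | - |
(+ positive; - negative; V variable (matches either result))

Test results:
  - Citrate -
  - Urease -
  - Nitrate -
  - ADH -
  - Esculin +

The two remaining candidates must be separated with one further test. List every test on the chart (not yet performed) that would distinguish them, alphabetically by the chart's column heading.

ADH -: excludes Burkholderia pseudomallei, Pseudomonas aeruginosa, Pseudomonas fluorescens — 7 left.
Urease -: all 7 remaining candidates are consistent.
Nitrate -: excludes Achromobacter xylosoxidans — 6 left.
Esculin +: excludes Acinetobacter lwoffii, Acinetobacter baumannii, Alcaligenes faecalis — 3 left.
Citrate -: excludes Burkholderia cepacia — 2 left.
Two candidates remain: Elizabethkingia meningoseptica and Stenotrophomonas maltophilia.
  OF glucose: + vs + — same for both, does not separate.
  LDC: Elizabethkingia meningoseptica -, Stenotrophomonas maltophilia + — discriminates.

LDC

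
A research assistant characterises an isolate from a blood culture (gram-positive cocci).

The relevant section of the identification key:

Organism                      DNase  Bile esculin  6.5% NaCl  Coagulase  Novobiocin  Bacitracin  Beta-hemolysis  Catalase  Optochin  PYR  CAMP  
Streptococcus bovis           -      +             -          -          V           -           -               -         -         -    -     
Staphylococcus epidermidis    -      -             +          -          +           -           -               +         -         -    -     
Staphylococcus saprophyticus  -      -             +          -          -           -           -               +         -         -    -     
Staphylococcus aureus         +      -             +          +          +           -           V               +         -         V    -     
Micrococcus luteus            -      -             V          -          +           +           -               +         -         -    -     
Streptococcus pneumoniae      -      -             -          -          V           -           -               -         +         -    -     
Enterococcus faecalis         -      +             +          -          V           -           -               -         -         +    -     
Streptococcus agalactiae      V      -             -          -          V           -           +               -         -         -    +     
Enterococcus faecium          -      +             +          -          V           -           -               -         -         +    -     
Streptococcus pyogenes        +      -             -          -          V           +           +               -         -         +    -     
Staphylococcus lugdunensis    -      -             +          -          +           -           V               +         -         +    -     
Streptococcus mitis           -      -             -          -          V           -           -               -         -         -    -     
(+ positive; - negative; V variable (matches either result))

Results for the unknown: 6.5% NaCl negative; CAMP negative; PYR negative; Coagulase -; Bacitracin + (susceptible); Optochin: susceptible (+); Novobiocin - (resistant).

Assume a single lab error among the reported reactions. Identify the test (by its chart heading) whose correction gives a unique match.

Bacitracin

As reported, no row in the chart matches all 7 reactions.
Reversing CAMP → still no organism matches.
Reversing Coagulase → still no organism matches.
Reversing Optochin → still no organism matches.
Reversing Novobiocin → still no organism matches.
Reversing 6.5% NaCl → still no organism matches.
Reversing Bacitracin (to -) → unique match: Streptococcus pneumoniae.
Reversing PYR → still no organism matches.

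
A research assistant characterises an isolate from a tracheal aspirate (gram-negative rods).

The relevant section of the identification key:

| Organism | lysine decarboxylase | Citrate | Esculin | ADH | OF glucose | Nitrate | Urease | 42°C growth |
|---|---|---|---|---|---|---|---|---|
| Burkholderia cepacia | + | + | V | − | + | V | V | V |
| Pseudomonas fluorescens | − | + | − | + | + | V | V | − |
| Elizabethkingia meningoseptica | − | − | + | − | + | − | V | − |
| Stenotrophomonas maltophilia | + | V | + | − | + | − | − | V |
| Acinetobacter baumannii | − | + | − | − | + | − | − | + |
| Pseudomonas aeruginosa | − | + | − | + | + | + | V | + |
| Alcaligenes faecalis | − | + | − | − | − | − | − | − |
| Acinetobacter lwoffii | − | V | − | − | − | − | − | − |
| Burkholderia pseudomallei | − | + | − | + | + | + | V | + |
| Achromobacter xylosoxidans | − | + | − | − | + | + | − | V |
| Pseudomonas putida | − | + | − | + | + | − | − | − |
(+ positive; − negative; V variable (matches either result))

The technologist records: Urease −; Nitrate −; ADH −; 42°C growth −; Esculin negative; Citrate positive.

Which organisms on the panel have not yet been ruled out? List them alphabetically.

Esculin −: excludes Elizabethkingia meningoseptica, Stenotrophomonas maltophilia — 9 left.
42°C growth −: excludes Acinetobacter baumannii, Pseudomonas aeruginosa, Burkholderia pseudomallei — 6 left.
ADH −: excludes Pseudomonas fluorescens, Pseudomonas putida — 4 left.
Citrate +: all 4 remaining candidates are consistent.
Urease −: all 4 remaining candidates are consistent.
Nitrate −: excludes Achromobacter xylosoxidans — 3 left.

Acinetobacter lwoffii, Alcaligenes faecalis, Burkholderia cepacia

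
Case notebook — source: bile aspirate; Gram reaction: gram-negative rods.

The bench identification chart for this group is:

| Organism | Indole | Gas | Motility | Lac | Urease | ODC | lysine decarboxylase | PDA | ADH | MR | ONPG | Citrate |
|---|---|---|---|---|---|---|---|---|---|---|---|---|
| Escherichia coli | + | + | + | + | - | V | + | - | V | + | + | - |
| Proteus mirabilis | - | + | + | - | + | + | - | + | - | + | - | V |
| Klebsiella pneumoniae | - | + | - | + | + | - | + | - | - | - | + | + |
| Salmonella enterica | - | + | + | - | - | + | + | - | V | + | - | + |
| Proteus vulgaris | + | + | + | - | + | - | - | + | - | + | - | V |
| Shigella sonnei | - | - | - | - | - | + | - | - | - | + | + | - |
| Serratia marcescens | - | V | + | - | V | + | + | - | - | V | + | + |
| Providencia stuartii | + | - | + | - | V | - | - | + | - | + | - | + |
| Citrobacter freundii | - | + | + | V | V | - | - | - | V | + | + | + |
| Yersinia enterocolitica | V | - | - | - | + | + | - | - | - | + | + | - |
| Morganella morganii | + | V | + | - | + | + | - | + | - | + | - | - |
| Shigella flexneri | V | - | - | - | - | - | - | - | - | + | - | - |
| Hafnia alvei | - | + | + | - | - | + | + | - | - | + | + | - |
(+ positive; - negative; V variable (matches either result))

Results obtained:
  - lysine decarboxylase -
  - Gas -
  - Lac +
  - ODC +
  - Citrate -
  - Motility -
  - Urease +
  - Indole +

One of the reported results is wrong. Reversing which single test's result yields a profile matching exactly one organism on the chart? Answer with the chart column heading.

As reported, no row in the chart matches all 8 reactions.
Reversing Lac (to -) → unique match: Yersinia enterocolitica.
Reversing Indole → still no organism matches.
Reversing Gas → still no organism matches.
Reversing Motility → still no organism matches.
Reversing lysine decarboxylase → still no organism matches.
Reversing Citrate → still no organism matches.
Reversing ODC → still no organism matches.
Reversing Urease → still no organism matches.

Lac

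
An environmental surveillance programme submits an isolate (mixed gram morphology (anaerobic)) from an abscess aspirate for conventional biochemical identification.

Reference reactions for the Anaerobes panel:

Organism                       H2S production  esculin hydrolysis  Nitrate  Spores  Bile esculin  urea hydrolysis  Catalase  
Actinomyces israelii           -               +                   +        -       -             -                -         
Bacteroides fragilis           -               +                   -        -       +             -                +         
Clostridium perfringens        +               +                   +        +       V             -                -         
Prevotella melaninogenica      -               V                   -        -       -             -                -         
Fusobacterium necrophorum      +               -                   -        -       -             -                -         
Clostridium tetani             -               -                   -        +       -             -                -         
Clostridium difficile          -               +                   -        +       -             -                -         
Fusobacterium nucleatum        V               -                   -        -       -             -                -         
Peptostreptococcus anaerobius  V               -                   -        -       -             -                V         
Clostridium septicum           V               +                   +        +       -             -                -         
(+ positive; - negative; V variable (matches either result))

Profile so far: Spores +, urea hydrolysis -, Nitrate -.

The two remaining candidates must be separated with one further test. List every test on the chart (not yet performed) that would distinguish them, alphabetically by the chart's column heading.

esculin hydrolysis

Nitrate -: excludes Actinomyces israelii, Clostridium perfringens, Clostridium septicum — 7 left.
Spores +: excludes 5 organisms — 2 left.
urea hydrolysis -: all 2 remaining candidates are consistent.
Two candidates remain: Clostridium difficile and Clostridium tetani.
  H2S production: - vs - — same for both, does not separate.
  esculin hydrolysis: Clostridium difficile +, Clostridium tetani - — discriminates.
  Bile esculin: - vs - — same for both, does not separate.
  Catalase: - vs - — same for both, does not separate.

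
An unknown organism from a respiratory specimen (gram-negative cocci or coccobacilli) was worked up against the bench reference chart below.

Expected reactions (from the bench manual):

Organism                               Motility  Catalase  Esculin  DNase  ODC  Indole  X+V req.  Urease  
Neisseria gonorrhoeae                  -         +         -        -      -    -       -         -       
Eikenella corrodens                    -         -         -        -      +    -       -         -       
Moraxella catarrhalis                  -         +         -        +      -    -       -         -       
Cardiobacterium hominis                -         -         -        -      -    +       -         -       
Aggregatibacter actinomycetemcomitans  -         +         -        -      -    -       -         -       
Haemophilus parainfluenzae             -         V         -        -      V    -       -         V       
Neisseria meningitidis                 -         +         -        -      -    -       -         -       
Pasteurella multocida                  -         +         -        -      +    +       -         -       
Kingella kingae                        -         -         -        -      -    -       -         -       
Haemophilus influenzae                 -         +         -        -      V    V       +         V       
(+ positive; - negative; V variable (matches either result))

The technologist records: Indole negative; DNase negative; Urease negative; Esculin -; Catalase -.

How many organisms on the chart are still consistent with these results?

Esculin -: all 10 remaining candidates are consistent.
Urease -: all 10 remaining candidates are consistent.
Indole -: excludes Cardiobacterium hominis, Pasteurella multocida — 8 left.
DNase -: excludes Moraxella catarrhalis — 7 left.
Catalase -: excludes Neisseria gonorrhoeae, Aggregatibacter actinomycetemcomitans, Neisseria meningitidis, Haemophilus influenzae — 3 left.
Still consistent: Eikenella corrodens, Haemophilus parainfluenzae, Kingella kingae.

3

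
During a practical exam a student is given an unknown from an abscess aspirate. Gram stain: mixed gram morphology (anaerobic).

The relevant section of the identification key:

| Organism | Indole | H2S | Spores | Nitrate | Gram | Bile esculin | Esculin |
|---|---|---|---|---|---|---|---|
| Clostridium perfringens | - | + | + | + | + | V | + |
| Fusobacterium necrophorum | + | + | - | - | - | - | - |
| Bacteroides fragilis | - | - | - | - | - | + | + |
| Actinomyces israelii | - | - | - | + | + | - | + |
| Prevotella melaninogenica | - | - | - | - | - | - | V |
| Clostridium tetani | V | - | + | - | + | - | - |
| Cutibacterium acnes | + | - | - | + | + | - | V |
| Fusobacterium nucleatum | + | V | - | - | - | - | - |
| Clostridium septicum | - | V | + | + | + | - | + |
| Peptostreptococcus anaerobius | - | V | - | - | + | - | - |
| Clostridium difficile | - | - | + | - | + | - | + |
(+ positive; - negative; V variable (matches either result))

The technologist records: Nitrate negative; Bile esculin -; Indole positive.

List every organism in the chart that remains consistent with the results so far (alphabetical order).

Indole +: excludes 7 organisms — 4 left.
Nitrate -: excludes Cutibacterium acnes — 3 left.
Bile esculin -: all 3 remaining candidates are consistent.

Clostridium tetani, Fusobacterium necrophorum, Fusobacterium nucleatum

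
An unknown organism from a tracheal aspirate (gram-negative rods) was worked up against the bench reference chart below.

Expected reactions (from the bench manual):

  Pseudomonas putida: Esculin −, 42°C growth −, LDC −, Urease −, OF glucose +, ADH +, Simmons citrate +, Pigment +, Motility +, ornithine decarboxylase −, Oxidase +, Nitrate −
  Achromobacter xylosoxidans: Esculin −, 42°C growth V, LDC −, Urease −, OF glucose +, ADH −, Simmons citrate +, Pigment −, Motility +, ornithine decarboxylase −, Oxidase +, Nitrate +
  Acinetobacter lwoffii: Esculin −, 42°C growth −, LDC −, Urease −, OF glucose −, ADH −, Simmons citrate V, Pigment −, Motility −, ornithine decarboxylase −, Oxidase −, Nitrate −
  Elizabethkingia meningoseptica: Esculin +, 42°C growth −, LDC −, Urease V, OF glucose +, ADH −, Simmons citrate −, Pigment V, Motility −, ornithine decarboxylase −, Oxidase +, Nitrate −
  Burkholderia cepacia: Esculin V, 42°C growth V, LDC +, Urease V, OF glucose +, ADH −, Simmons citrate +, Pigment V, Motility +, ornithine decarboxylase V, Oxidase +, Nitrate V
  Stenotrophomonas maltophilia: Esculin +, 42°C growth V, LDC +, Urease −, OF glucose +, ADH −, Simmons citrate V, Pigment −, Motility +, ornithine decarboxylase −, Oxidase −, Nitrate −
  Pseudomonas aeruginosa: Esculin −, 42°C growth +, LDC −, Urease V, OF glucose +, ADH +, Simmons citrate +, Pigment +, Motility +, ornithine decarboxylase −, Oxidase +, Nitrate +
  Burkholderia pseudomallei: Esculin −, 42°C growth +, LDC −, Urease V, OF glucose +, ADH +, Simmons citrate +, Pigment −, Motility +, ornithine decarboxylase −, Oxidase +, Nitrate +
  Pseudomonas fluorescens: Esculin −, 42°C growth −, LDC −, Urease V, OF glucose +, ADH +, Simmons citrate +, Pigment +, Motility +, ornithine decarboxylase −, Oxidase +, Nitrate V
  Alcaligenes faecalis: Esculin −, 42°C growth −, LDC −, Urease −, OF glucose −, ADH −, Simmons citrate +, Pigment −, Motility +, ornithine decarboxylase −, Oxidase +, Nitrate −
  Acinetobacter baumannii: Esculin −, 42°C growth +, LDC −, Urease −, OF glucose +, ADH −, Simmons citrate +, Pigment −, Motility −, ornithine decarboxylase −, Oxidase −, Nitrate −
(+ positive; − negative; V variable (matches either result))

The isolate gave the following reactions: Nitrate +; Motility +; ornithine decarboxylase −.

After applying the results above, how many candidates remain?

ornithine decarboxylase −: all 11 remaining candidates are consistent.
Nitrate +: excludes 6 organisms — 5 left.
Motility +: all 5 remaining candidates are consistent.
Still consistent: Achromobacter xylosoxidans, Burkholderia cepacia, Burkholderia pseudomallei, Pseudomonas aeruginosa, Pseudomonas fluorescens.

5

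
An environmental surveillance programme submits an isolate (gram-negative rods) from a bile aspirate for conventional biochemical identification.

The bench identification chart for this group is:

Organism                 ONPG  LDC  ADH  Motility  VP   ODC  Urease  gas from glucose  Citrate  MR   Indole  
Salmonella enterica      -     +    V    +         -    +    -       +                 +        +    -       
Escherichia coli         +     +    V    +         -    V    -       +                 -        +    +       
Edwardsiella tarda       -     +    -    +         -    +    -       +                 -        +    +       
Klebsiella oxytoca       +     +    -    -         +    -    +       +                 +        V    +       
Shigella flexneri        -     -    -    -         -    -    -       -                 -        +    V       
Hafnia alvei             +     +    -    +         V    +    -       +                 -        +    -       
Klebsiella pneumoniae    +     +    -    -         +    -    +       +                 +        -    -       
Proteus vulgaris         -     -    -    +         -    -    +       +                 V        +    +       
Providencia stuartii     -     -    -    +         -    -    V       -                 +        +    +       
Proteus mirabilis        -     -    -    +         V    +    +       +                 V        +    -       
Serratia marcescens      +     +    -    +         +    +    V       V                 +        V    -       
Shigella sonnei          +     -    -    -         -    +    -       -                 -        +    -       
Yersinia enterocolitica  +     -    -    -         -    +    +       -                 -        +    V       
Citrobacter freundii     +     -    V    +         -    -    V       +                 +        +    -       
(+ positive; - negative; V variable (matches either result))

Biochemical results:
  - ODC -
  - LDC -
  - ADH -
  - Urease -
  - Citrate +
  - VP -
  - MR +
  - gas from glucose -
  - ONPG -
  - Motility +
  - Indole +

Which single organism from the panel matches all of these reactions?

Providencia stuartii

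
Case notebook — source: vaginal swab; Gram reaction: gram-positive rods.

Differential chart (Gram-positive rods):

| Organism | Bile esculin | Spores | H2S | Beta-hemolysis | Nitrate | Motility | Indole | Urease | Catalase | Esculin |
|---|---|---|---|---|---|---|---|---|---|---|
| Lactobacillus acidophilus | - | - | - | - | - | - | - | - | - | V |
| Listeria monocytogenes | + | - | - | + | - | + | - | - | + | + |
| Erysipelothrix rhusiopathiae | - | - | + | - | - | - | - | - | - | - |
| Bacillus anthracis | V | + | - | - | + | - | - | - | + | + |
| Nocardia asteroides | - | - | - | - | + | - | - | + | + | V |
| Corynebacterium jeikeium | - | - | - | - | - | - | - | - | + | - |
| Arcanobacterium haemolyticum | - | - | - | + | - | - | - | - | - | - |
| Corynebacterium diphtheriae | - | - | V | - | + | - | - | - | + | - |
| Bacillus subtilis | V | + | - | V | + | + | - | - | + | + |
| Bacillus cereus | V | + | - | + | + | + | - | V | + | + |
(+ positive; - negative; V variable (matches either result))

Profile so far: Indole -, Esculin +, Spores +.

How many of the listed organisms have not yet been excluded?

3

Indole -: all 10 remaining candidates are consistent.
Esculin +: excludes Erysipelothrix rhusiopathiae, Corynebacterium jeikeium, Arcanobacterium haemolyticum, Corynebacterium diphtheriae — 6 left.
Spores +: excludes Lactobacillus acidophilus, Listeria monocytogenes, Nocardia asteroides — 3 left.
Still consistent: Bacillus anthracis, Bacillus cereus, Bacillus subtilis.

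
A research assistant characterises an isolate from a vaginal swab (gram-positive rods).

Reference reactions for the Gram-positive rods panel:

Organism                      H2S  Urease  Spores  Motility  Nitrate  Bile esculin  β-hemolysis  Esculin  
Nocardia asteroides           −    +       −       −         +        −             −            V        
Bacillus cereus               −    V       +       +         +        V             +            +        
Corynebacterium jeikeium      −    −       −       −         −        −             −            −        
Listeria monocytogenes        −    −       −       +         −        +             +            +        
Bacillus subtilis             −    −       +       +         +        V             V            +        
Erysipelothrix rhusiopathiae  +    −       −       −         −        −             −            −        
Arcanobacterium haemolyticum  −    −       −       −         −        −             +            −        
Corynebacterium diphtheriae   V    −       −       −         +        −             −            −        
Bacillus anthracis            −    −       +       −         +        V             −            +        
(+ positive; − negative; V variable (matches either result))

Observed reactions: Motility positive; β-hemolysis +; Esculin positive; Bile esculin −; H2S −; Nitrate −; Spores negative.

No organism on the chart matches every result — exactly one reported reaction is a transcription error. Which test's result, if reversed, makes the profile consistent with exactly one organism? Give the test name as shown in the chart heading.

As reported, no row in the chart matches all 7 reactions.
Reversing Spores → still no organism matches.
Reversing H2S → still no organism matches.
Reversing Esculin → still no organism matches.
Reversing Bile esculin (to +) → unique match: Listeria monocytogenes.
Reversing Nitrate → still no organism matches.
Reversing Motility → still no organism matches.
Reversing β-hemolysis → still no organism matches.

Bile esculin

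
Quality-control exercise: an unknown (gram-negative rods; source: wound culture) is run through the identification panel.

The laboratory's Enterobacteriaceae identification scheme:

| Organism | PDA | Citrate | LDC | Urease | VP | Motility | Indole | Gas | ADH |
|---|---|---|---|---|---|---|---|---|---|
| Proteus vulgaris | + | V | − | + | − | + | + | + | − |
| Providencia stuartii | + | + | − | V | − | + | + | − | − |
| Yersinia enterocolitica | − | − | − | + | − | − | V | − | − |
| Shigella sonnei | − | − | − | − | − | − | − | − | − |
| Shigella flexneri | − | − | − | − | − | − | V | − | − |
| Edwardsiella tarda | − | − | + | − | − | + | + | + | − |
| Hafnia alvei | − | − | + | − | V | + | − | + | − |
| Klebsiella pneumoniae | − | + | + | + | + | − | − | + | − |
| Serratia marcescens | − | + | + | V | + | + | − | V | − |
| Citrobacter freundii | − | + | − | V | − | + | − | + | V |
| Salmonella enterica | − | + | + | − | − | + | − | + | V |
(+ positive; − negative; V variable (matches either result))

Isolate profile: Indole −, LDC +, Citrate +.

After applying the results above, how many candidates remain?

3

LDC +: excludes 6 organisms — 5 left.
Citrate +: excludes Edwardsiella tarda, Hafnia alvei — 3 left.
Indole −: all 3 remaining candidates are consistent.
Still consistent: Klebsiella pneumoniae, Salmonella enterica, Serratia marcescens.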